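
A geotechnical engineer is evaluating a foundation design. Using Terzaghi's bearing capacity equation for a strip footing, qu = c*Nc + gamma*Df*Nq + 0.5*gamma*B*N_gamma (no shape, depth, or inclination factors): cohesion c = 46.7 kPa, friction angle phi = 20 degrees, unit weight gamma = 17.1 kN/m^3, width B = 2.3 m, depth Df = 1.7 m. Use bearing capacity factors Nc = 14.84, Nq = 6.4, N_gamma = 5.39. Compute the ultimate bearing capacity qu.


Compute qu = c*Nc + gamma*Df*Nq + 0.5*gamma*B*N_gamma
Term 1: 46.7 * 14.84 = 693.028
Term 2: 17.1 * 1.7 * 6.4 = 186.048
Term 3: 0.5 * 17.1 * 2.3 * 5.39 = 105.99435
qu = 693.028 + 186.048 + 105.99435
qu = 985.07 kPa


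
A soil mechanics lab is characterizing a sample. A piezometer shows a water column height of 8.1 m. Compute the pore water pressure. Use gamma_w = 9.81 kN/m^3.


Using u = gamma_w * h_w
u = 9.81 * 8.1
u = 79.46 kPa


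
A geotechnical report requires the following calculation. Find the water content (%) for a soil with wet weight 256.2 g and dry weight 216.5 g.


Result: 18.34 %

Derivation:
Using w = (m_wet - m_dry) / m_dry * 100
m_wet - m_dry = 256.2 - 216.5 = 39.7 g
w = 39.7 / 216.5 * 100
w = 18.34 %


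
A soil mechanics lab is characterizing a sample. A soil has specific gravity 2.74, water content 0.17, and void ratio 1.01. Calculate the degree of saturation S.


Using S = Gs * w / e
S = 2.74 * 0.17 / 1.01
S = 0.4612


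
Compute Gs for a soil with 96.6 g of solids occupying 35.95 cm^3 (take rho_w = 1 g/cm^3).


Using Gs = m_s / (V_s * rho_w)
Since rho_w = 1 g/cm^3:
Gs = 96.6 / 35.95
Gs = 2.687


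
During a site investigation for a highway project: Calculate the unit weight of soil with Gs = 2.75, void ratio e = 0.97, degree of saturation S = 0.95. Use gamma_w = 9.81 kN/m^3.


Using gamma = gamma_w * (Gs + S*e) / (1 + e)
Numerator: Gs + S*e = 2.75 + 0.95*0.97 = 3.6715
Denominator: 1 + e = 1 + 0.97 = 1.97
gamma = 9.81 * 3.6715 / 1.97
gamma = 18.283 kN/m^3


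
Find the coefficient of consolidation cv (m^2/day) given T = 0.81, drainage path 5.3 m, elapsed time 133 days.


Using cv = T * H_dr^2 / t
H_dr^2 = 5.3^2 = 28.09
cv = 0.81 * 28.09 / 133
cv = 0.17107 m^2/day


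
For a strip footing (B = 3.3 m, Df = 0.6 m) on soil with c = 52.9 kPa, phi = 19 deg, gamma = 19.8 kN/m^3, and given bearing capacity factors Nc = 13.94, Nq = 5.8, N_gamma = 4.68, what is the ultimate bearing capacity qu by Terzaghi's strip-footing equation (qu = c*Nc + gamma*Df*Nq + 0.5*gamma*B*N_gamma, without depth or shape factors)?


Compute qu = c*Nc + gamma*Df*Nq + 0.5*gamma*B*N_gamma
Term 1: 52.9 * 13.94 = 737.426
Term 2: 19.8 * 0.6 * 5.8 = 68.904
Term 3: 0.5 * 19.8 * 3.3 * 4.68 = 152.8956
qu = 737.426 + 68.904 + 152.8956
qu = 959.23 kPa


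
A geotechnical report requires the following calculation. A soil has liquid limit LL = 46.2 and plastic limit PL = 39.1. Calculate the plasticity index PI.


Result: 7.1

Derivation:
Using PI = LL - PL
PI = 46.2 - 39.1
PI = 7.1


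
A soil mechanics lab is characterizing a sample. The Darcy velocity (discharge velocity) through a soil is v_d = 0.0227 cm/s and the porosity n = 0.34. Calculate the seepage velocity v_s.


Using v_s = v_d / n
v_s = 0.0227 / 0.34
v_s = 0.06676 cm/s


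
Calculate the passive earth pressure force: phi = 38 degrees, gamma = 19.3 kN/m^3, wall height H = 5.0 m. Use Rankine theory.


Compute passive earth pressure coefficient:
Kp = tan^2(45 + phi/2) = tan^2(64.0) = 4.203746
Compute passive force:
Pp = 0.5 * Kp * gamma * H^2
Pp = 0.5 * 4.203746 * 19.3 * 5.0^2
Pp = 1014.15 kN/m


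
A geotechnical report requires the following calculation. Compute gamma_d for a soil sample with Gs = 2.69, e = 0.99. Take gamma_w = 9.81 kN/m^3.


Using gamma_d = Gs * gamma_w / (1 + e)
gamma_d = 2.69 * 9.81 / (1 + 0.99)
gamma_d = 2.69 * 9.81 / 1.99
gamma_d = 13.261 kN/m^3


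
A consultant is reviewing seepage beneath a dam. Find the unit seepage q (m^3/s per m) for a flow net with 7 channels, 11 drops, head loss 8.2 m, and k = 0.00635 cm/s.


Convert k to m/s for unit consistency with H:
k = 0.00635 cm/s = 0.00635 / 100 m/s = 6.35e-05 m/s
Using q = k * H * Nf / Nd
Nf / Nd = 7 / 11 = 0.6364
q = 6.35e-05 * 8.2 * 0.6364
q = 0.0003314 m^3/s per m


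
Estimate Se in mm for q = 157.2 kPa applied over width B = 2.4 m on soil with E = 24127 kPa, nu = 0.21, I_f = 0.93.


Result: 13.901 mm

Derivation:
Using Se = q * B * (1 - nu^2) * I_f / E
1 - nu^2 = 1 - 0.21^2 = 0.9559
Se = 157.2 * 2.4 * 0.9559 * 0.93 / 24127
Se = 0.013901 m
Convert to mm: Se = 0.013901 * 1000 = 13.901 mm


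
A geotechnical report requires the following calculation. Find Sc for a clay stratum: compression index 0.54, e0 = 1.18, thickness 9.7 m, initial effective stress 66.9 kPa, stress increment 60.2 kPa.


Using Sc = Cc * H / (1 + e0) * log10((sigma0 + delta_sigma) / sigma0)
Stress ratio = (66.9 + 60.2) / 66.9 = 1.89985
log10(1.89985) = 0.278719
Cc * H / (1 + e0) = 0.54 * 9.7 / (1 + 1.18) = 2.40275
Sc = 2.40275 * 0.278719
Sc = 0.6697 m


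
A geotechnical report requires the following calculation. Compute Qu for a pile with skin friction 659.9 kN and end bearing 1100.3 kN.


Using Qu = Qf + Qb
Qu = 659.9 + 1100.3
Qu = 1760.2 kN


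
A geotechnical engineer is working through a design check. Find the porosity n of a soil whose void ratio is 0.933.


Using the relation n = e / (1 + e)
n = 0.933 / (1 + 0.933)
n = 0.933 / 1.933
n = 0.4827


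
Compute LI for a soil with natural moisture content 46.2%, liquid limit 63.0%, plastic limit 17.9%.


First compute the plasticity index:
PI = LL - PL = 63.0 - 17.9 = 45.1
Then compute the liquidity index:
LI = (w - PL) / PI
LI = (46.2 - 17.9) / 45.1
LI = 0.627


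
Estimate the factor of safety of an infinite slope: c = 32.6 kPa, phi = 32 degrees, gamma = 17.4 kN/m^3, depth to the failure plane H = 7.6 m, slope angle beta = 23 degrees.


Using Fs = c / (gamma*H*sin(beta)*cos(beta)) + tan(phi)/tan(beta)
Cohesion contribution = 32.6 / (17.4*7.6*sin(23)*cos(23))
Cohesion contribution = 0.68541
Friction contribution = tan(32)/tan(23) = 1.4721
Fs = 0.68541 + 1.4721
Fs = 2.158


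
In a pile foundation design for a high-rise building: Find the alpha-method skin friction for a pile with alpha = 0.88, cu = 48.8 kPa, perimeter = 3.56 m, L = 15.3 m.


Using Qs = alpha * cu * perimeter * L
Qs = 0.88 * 48.8 * 3.56 * 15.3
Qs = 2339.07 kN


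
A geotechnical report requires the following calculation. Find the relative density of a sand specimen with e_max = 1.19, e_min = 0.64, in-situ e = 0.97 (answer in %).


Using Dr = (e_max - e) / (e_max - e_min) * 100
e_max - e = 1.19 - 0.97 = 0.22
e_max - e_min = 1.19 - 0.64 = 0.55
Dr = 0.22 / 0.55 * 100
Dr = 40.0 %


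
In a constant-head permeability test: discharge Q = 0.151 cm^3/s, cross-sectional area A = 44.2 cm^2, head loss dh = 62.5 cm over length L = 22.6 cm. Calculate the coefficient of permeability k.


Compute hydraulic gradient:
i = dh / L = 62.5 / 22.6 = 2.76549
Then apply Darcy's law:
k = Q / (A * i)
k = 0.151 / (44.2 * 2.76549)
k = 0.151 / 122.235
k = 0.001235 cm/s


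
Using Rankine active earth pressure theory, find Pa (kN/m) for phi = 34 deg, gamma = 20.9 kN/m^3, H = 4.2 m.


Result: 52.12 kN/m

Derivation:
Compute active earth pressure coefficient:
Ka = tan^2(45 - phi/2) = tan^2(28.0) = 0.282715
Compute active force:
Pa = 0.5 * Ka * gamma * H^2
Pa = 0.5 * 0.282715 * 20.9 * 4.2^2
Pa = 52.12 kN/m


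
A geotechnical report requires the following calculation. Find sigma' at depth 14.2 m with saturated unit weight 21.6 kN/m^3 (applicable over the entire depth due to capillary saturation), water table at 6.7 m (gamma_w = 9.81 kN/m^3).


Result: 233.15 kPa

Derivation:
Total stress = gamma_sat * depth
sigma = 21.6 * 14.2 = 306.72 kPa
Pore water pressure u = gamma_w * (depth - d_wt)
u = 9.81 * (14.2 - 6.7) = 73.575 kPa
Effective stress = sigma - u
sigma' = 306.72 - 73.575 = 233.15 kPa


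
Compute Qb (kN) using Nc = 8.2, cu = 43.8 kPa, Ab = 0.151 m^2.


Result: 54.23 kN

Derivation:
Using Qb = Nc * cu * Ab
Qb = 8.2 * 43.8 * 0.151
Qb = 54.23 kN


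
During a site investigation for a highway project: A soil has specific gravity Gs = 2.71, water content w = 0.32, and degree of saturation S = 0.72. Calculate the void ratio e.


Result: 1.2044

Derivation:
Using the relation e = Gs * w / S
e = 2.71 * 0.32 / 0.72
e = 1.2044


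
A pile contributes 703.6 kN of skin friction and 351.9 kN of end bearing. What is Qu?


Using Qu = Qf + Qb
Qu = 703.6 + 351.9
Qu = 1055.5 kN


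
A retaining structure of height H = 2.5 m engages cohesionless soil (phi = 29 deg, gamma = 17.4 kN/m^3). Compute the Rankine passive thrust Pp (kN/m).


Result: 156.71 kN/m

Derivation:
Compute passive earth pressure coefficient:
Kp = tan^2(45 + phi/2) = tan^2(59.5) = 2.88206
Compute passive force:
Pp = 0.5 * Kp * gamma * H^2
Pp = 0.5 * 2.88206 * 17.4 * 2.5^2
Pp = 156.71 kN/m


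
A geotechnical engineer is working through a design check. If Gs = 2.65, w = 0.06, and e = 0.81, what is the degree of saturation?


Using S = Gs * w / e
S = 2.65 * 0.06 / 0.81
S = 0.1963


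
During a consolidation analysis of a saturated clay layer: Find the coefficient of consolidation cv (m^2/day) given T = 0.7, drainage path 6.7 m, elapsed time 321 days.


Result: 0.09789 m^2/day

Derivation:
Using cv = T * H_dr^2 / t
H_dr^2 = 6.7^2 = 44.89
cv = 0.7 * 44.89 / 321
cv = 0.09789 m^2/day


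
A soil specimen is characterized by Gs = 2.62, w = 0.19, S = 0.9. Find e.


Using the relation e = Gs * w / S
e = 2.62 * 0.19 / 0.9
e = 0.5531


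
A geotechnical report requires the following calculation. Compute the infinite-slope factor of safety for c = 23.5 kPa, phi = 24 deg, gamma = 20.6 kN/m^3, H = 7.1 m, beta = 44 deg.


Result: 0.783

Derivation:
Using Fs = c / (gamma*H*sin(beta)*cos(beta)) + tan(phi)/tan(beta)
Cohesion contribution = 23.5 / (20.6*7.1*sin(44)*cos(44))
Cohesion contribution = 0.321541
Friction contribution = tan(24)/tan(44) = 0.461048
Fs = 0.321541 + 0.461048
Fs = 0.783


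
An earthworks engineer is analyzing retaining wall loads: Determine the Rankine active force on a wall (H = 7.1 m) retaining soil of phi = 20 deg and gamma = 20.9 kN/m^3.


Compute active earth pressure coefficient:
Ka = tan^2(45 - phi/2) = tan^2(35.0) = 0.490291
Compute active force:
Pa = 0.5 * Ka * gamma * H^2
Pa = 0.5 * 0.490291 * 20.9 * 7.1^2
Pa = 258.28 kN/m


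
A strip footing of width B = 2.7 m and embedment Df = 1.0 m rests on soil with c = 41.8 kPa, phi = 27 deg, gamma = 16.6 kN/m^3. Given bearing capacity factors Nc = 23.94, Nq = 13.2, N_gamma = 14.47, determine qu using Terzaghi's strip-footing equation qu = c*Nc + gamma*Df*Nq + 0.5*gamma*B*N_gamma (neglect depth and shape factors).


Compute qu = c*Nc + gamma*Df*Nq + 0.5*gamma*B*N_gamma
Term 1: 41.8 * 23.94 = 1000.692
Term 2: 16.6 * 1.0 * 13.2 = 219.12
Term 3: 0.5 * 16.6 * 2.7 * 14.47 = 324.2727
qu = 1000.692 + 219.12 + 324.2727
qu = 1544.08 kPa


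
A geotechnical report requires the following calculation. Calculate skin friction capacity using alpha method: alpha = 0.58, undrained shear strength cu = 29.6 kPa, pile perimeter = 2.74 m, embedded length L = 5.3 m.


Result: 249.31 kN

Derivation:
Using Qs = alpha * cu * perimeter * L
Qs = 0.58 * 29.6 * 2.74 * 5.3
Qs = 249.31 kN


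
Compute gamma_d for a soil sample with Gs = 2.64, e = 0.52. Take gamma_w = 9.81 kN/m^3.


Using gamma_d = Gs * gamma_w / (1 + e)
gamma_d = 2.64 * 9.81 / (1 + 0.52)
gamma_d = 2.64 * 9.81 / 1.52
gamma_d = 17.038 kN/m^3


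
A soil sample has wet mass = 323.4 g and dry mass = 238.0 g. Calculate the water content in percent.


Using w = (m_wet - m_dry) / m_dry * 100
m_wet - m_dry = 323.4 - 238.0 = 85.4 g
w = 85.4 / 238.0 * 100
w = 35.88 %


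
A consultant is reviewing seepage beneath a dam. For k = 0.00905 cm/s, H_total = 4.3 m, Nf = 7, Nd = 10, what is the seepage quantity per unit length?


Result: 0.0002724 m^3/s per m

Derivation:
Convert k to m/s for unit consistency with H:
k = 0.00905 cm/s = 0.00905 / 100 m/s = 9.05e-05 m/s
Using q = k * H * Nf / Nd
Nf / Nd = 7 / 10 = 0.7
q = 9.05e-05 * 4.3 * 0.7
q = 0.0002724 m^3/s per m


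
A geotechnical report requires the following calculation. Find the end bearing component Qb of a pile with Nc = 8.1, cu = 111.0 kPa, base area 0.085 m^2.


Result: 76.42 kN

Derivation:
Using Qb = Nc * cu * Ab
Qb = 8.1 * 111.0 * 0.085
Qb = 76.42 kN


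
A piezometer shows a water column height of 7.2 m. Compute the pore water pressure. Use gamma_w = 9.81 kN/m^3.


Using u = gamma_w * h_w
u = 9.81 * 7.2
u = 70.63 kPa


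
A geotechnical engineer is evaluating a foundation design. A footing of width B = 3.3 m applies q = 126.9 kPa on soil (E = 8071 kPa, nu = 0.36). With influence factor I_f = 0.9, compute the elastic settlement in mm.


Using Se = q * B * (1 - nu^2) * I_f / E
1 - nu^2 = 1 - 0.36^2 = 0.8704
Se = 126.9 * 3.3 * 0.8704 * 0.9 / 8071
Se = 0.040645 m
Convert to mm: Se = 0.040645 * 1000 = 40.645 mm


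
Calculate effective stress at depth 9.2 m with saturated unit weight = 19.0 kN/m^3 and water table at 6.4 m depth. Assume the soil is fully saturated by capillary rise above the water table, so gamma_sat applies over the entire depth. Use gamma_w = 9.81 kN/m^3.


Result: 147.33 kPa

Derivation:
Total stress = gamma_sat * depth
sigma = 19.0 * 9.2 = 174.8 kPa
Pore water pressure u = gamma_w * (depth - d_wt)
u = 9.81 * (9.2 - 6.4) = 27.468 kPa
Effective stress = sigma - u
sigma' = 174.8 - 27.468 = 147.33 kPa


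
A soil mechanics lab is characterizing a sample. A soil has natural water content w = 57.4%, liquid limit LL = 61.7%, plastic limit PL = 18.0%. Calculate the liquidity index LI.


First compute the plasticity index:
PI = LL - PL = 61.7 - 18.0 = 43.7
Then compute the liquidity index:
LI = (w - PL) / PI
LI = (57.4 - 18.0) / 43.7
LI = 0.902


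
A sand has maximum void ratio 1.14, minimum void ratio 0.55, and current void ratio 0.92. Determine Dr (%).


Using Dr = (e_max - e) / (e_max - e_min) * 100
e_max - e = 1.14 - 0.92 = 0.22
e_max - e_min = 1.14 - 0.55 = 0.59
Dr = 0.22 / 0.59 * 100
Dr = 37.29 %


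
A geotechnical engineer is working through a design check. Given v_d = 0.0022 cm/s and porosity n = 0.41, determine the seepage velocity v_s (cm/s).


Result: 0.00537 cm/s

Derivation:
Using v_s = v_d / n
v_s = 0.0022 / 0.41
v_s = 0.00537 cm/s


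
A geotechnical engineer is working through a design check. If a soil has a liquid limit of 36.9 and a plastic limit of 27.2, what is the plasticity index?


Result: 9.7

Derivation:
Using PI = LL - PL
PI = 36.9 - 27.2
PI = 9.7


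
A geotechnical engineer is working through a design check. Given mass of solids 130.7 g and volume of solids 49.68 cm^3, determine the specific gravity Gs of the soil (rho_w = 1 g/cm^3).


Using Gs = m_s / (V_s * rho_w)
Since rho_w = 1 g/cm^3:
Gs = 130.7 / 49.68
Gs = 2.631


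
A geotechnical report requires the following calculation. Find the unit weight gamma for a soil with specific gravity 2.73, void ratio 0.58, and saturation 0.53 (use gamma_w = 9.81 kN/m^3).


Using gamma = gamma_w * (Gs + S*e) / (1 + e)
Numerator: Gs + S*e = 2.73 + 0.53*0.58 = 3.0374
Denominator: 1 + e = 1 + 0.58 = 1.58
gamma = 9.81 * 3.0374 / 1.58
gamma = 18.859 kN/m^3


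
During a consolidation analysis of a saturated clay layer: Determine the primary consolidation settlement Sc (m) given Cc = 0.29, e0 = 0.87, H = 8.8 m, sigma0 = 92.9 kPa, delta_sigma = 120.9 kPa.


Using Sc = Cc * H / (1 + e0) * log10((sigma0 + delta_sigma) / sigma0)
Stress ratio = (92.9 + 120.9) / 92.9 = 2.3014
log10(2.3014) = 0.361992
Cc * H / (1 + e0) = 0.29 * 8.8 / (1 + 0.87) = 1.36471
Sc = 1.36471 * 0.361992
Sc = 0.494 m


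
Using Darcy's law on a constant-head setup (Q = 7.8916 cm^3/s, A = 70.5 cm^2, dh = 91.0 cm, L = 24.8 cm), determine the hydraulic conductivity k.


Compute hydraulic gradient:
i = dh / L = 91.0 / 24.8 = 3.66935
Then apply Darcy's law:
k = Q / (A * i)
k = 7.8916 / (70.5 * 3.66935)
k = 7.8916 / 258.69
k = 0.030506 cm/s


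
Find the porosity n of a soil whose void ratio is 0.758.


Using the relation n = e / (1 + e)
n = 0.758 / (1 + 0.758)
n = 0.758 / 1.758
n = 0.4312


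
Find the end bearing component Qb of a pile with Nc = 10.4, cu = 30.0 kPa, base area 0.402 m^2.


Using Qb = Nc * cu * Ab
Qb = 10.4 * 30.0 * 0.402
Qb = 125.42 kN


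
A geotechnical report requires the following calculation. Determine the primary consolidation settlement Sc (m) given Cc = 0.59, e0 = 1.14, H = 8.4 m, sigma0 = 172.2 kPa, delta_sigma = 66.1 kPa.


Result: 0.3268 m

Derivation:
Using Sc = Cc * H / (1 + e0) * log10((sigma0 + delta_sigma) / sigma0)
Stress ratio = (172.2 + 66.1) / 172.2 = 1.38386
log10(1.38386) = 0.141091
Cc * H / (1 + e0) = 0.59 * 8.4 / (1 + 1.14) = 2.31589
Sc = 2.31589 * 0.141091
Sc = 0.3268 m


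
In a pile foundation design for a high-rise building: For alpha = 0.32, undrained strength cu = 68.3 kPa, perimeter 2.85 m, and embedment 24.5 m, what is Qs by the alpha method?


Using Qs = alpha * cu * perimeter * L
Qs = 0.32 * 68.3 * 2.85 * 24.5
Qs = 1526.1 kN


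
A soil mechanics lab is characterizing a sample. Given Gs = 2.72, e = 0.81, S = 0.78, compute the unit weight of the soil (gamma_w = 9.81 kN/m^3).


Result: 18.166 kN/m^3

Derivation:
Using gamma = gamma_w * (Gs + S*e) / (1 + e)
Numerator: Gs + S*e = 2.72 + 0.78*0.81 = 3.3518
Denominator: 1 + e = 1 + 0.81 = 1.81
gamma = 9.81 * 3.3518 / 1.81
gamma = 18.166 kN/m^3


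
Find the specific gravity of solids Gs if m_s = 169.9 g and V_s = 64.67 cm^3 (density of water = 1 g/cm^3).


Using Gs = m_s / (V_s * rho_w)
Since rho_w = 1 g/cm^3:
Gs = 169.9 / 64.67
Gs = 2.627


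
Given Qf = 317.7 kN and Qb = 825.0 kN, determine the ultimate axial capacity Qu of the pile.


Using Qu = Qf + Qb
Qu = 317.7 + 825.0
Qu = 1142.7 kN


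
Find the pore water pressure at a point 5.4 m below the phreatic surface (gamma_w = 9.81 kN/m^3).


Using u = gamma_w * h_w
u = 9.81 * 5.4
u = 52.97 kPa


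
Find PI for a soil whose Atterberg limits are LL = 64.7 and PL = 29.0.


Using PI = LL - PL
PI = 64.7 - 29.0
PI = 35.7


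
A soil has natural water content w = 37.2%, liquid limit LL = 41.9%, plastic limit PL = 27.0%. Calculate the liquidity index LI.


First compute the plasticity index:
PI = LL - PL = 41.9 - 27.0 = 14.9
Then compute the liquidity index:
LI = (w - PL) / PI
LI = (37.2 - 27.0) / 14.9
LI = 0.685


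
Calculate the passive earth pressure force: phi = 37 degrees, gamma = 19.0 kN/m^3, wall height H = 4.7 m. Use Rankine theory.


Compute passive earth pressure coefficient:
Kp = tan^2(45 + phi/2) = tan^2(63.5) = 4.022791
Compute passive force:
Pp = 0.5 * Kp * gamma * H^2
Pp = 0.5 * 4.022791 * 19.0 * 4.7^2
Pp = 844.2 kN/m


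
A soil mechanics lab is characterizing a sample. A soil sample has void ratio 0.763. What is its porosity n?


Using the relation n = e / (1 + e)
n = 0.763 / (1 + 0.763)
n = 0.763 / 1.763
n = 0.4328


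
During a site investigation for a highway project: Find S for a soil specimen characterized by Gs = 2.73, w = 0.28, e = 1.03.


Using S = Gs * w / e
S = 2.73 * 0.28 / 1.03
S = 0.7421


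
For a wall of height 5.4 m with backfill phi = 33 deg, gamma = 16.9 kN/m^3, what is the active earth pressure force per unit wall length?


Compute active earth pressure coefficient:
Ka = tan^2(45 - phi/2) = tan^2(28.5) = 0.294801
Compute active force:
Pa = 0.5 * Ka * gamma * H^2
Pa = 0.5 * 0.294801 * 16.9 * 5.4^2
Pa = 72.64 kN/m


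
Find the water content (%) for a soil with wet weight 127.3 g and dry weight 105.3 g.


Using w = (m_wet - m_dry) / m_dry * 100
m_wet - m_dry = 127.3 - 105.3 = 22.0 g
w = 22.0 / 105.3 * 100
w = 20.89 %


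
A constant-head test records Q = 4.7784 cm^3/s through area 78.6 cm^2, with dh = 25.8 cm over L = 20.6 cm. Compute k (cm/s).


Result: 0.048541 cm/s

Derivation:
Compute hydraulic gradient:
i = dh / L = 25.8 / 20.6 = 1.25243
Then apply Darcy's law:
k = Q / (A * i)
k = 4.7784 / (78.6 * 1.25243)
k = 4.7784 / 98.4408
k = 0.048541 cm/s


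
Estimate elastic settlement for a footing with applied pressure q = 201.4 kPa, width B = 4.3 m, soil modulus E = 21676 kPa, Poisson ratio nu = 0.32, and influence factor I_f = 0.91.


Using Se = q * B * (1 - nu^2) * I_f / E
1 - nu^2 = 1 - 0.32^2 = 0.8976
Se = 201.4 * 4.3 * 0.8976 * 0.91 / 21676
Se = 0.032634 m
Convert to mm: Se = 0.032634 * 1000 = 32.634 mm


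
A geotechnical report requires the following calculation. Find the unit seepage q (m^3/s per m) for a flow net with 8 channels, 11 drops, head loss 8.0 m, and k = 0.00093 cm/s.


Convert k to m/s for unit consistency with H:
k = 0.00093 cm/s = 0.00093 / 100 m/s = 9.3e-06 m/s
Using q = k * H * Nf / Nd
Nf / Nd = 8 / 11 = 0.7273
q = 9.3e-06 * 8.0 * 0.7273
q = 5.411e-05 m^3/s per m


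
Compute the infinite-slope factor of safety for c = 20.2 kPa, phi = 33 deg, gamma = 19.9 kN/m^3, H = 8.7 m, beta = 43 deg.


Result: 0.93

Derivation:
Using Fs = c / (gamma*H*sin(beta)*cos(beta)) + tan(phi)/tan(beta)
Cohesion contribution = 20.2 / (19.9*8.7*sin(43)*cos(43))
Cohesion contribution = 0.23392
Friction contribution = tan(33)/tan(43) = 0.696404
Fs = 0.23392 + 0.696404
Fs = 0.93


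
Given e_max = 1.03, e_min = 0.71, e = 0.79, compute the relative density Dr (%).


Result: 75.0 %

Derivation:
Using Dr = (e_max - e) / (e_max - e_min) * 100
e_max - e = 1.03 - 0.79 = 0.24
e_max - e_min = 1.03 - 0.71 = 0.32
Dr = 0.24 / 0.32 * 100
Dr = 75.0 %


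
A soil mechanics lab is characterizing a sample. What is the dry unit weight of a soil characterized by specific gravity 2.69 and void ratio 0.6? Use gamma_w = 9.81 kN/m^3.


Using gamma_d = Gs * gamma_w / (1 + e)
gamma_d = 2.69 * 9.81 / (1 + 0.6)
gamma_d = 2.69 * 9.81 / 1.6
gamma_d = 16.493 kN/m^3


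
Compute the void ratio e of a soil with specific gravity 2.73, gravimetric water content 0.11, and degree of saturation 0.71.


Using the relation e = Gs * w / S
e = 2.73 * 0.11 / 0.71
e = 0.423


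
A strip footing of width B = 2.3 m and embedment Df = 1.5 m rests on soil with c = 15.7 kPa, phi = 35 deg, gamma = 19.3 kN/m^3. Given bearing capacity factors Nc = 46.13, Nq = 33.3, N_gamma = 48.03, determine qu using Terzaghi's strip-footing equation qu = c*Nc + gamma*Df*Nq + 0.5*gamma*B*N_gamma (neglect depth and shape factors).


Compute qu = c*Nc + gamma*Df*Nq + 0.5*gamma*B*N_gamma
Term 1: 15.7 * 46.13 = 724.241
Term 2: 19.3 * 1.5 * 33.3 = 964.035
Term 3: 0.5 * 19.3 * 2.3 * 48.03 = 1066.02585
qu = 724.241 + 964.035 + 1066.02585
qu = 2754.3 kPa


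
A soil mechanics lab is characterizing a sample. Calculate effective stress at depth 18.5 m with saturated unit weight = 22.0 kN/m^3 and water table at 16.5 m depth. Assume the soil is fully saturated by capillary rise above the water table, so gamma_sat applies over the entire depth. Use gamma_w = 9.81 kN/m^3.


Result: 387.38 kPa

Derivation:
Total stress = gamma_sat * depth
sigma = 22.0 * 18.5 = 407.0 kPa
Pore water pressure u = gamma_w * (depth - d_wt)
u = 9.81 * (18.5 - 16.5) = 19.62 kPa
Effective stress = sigma - u
sigma' = 407.0 - 19.62 = 387.38 kPa


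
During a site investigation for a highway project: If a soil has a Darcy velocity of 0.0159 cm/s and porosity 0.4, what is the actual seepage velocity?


Using v_s = v_d / n
v_s = 0.0159 / 0.4
v_s = 0.03975 cm/s


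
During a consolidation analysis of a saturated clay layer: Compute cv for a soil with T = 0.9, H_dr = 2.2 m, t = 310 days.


Using cv = T * H_dr^2 / t
H_dr^2 = 2.2^2 = 4.84
cv = 0.9 * 4.84 / 310
cv = 0.01405 m^2/day


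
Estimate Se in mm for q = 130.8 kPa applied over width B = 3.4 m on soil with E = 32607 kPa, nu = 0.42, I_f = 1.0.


Using Se = q * B * (1 - nu^2) * I_f / E
1 - nu^2 = 1 - 0.42^2 = 0.8236
Se = 130.8 * 3.4 * 0.8236 * 1.0 / 32607
Se = 0.011233 m
Convert to mm: Se = 0.011233 * 1000 = 11.233 mm


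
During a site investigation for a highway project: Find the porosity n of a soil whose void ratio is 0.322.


Result: 0.2436

Derivation:
Using the relation n = e / (1 + e)
n = 0.322 / (1 + 0.322)
n = 0.322 / 1.322
n = 0.2436


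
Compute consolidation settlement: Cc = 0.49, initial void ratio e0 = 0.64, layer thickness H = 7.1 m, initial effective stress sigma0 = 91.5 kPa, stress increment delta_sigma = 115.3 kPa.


Using Sc = Cc * H / (1 + e0) * log10((sigma0 + delta_sigma) / sigma0)
Stress ratio = (91.5 + 115.3) / 91.5 = 2.26011
log10(2.26011) = 0.354129
Cc * H / (1 + e0) = 0.49 * 7.1 / (1 + 0.64) = 2.12134
Sc = 2.12134 * 0.354129
Sc = 0.7512 m


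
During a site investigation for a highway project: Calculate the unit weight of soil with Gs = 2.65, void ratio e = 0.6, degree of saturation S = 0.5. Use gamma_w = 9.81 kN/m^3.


Using gamma = gamma_w * (Gs + S*e) / (1 + e)
Numerator: Gs + S*e = 2.65 + 0.5*0.6 = 2.95
Denominator: 1 + e = 1 + 0.6 = 1.6
gamma = 9.81 * 2.95 / 1.6
gamma = 18.087 kN/m^3


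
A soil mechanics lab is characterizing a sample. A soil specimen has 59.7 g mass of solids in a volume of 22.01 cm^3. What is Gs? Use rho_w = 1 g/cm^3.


Result: 2.712

Derivation:
Using Gs = m_s / (V_s * rho_w)
Since rho_w = 1 g/cm^3:
Gs = 59.7 / 22.01
Gs = 2.712


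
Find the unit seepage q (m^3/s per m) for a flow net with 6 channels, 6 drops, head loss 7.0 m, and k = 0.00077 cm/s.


Convert k to m/s for unit consistency with H:
k = 0.00077 cm/s = 0.00077 / 100 m/s = 7.7e-06 m/s
Using q = k * H * Nf / Nd
Nf / Nd = 6 / 6 = 1.0
q = 7.7e-06 * 7.0 * 1.0
q = 5.39e-05 m^3/s per m


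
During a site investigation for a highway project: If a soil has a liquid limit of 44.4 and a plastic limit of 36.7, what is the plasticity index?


Using PI = LL - PL
PI = 44.4 - 36.7
PI = 7.7


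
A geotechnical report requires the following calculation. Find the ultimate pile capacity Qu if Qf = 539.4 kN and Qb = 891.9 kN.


Using Qu = Qf + Qb
Qu = 539.4 + 891.9
Qu = 1431.3 kN


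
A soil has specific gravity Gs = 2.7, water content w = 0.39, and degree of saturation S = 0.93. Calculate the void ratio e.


Using the relation e = Gs * w / S
e = 2.7 * 0.39 / 0.93
e = 1.1323


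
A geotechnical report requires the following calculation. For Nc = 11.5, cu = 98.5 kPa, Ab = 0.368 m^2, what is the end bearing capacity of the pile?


Using Qb = Nc * cu * Ab
Qb = 11.5 * 98.5 * 0.368
Qb = 416.85 kN


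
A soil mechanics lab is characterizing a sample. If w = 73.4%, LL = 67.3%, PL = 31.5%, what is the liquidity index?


First compute the plasticity index:
PI = LL - PL = 67.3 - 31.5 = 35.8
Then compute the liquidity index:
LI = (w - PL) / PI
LI = (73.4 - 31.5) / 35.8
LI = 1.17


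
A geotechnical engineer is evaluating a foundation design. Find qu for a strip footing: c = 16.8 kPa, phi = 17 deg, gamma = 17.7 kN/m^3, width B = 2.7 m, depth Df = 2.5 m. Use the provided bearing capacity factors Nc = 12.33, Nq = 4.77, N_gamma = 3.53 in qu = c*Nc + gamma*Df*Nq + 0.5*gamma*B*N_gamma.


Compute qu = c*Nc + gamma*Df*Nq + 0.5*gamma*B*N_gamma
Term 1: 16.8 * 12.33 = 207.144
Term 2: 17.7 * 2.5 * 4.77 = 211.0725
Term 3: 0.5 * 17.7 * 2.7 * 3.53 = 84.34935
qu = 207.144 + 211.0725 + 84.34935
qu = 502.57 kPa


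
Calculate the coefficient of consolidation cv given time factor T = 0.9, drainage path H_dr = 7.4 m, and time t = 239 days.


Using cv = T * H_dr^2 / t
H_dr^2 = 7.4^2 = 54.76
cv = 0.9 * 54.76 / 239
cv = 0.20621 m^2/day


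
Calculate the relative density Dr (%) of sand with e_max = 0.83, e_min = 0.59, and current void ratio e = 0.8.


Using Dr = (e_max - e) / (e_max - e_min) * 100
e_max - e = 0.83 - 0.8 = 0.03
e_max - e_min = 0.83 - 0.59 = 0.24
Dr = 0.03 / 0.24 * 100
Dr = 12.5 %


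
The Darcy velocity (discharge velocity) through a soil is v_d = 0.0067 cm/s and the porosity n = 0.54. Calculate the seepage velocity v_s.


Using v_s = v_d / n
v_s = 0.0067 / 0.54
v_s = 0.01241 cm/s


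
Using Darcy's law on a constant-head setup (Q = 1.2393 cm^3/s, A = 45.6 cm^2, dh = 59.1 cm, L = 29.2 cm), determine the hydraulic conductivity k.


Compute hydraulic gradient:
i = dh / L = 59.1 / 29.2 = 2.02397
Then apply Darcy's law:
k = Q / (A * i)
k = 1.2393 / (45.6 * 2.02397)
k = 1.2393 / 92.2932
k = 0.013428 cm/s


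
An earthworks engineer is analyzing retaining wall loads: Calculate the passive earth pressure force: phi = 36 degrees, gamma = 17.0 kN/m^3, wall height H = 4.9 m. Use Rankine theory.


Result: 786.1 kN/m

Derivation:
Compute passive earth pressure coefficient:
Kp = tan^2(45 + phi/2) = tan^2(63.0) = 3.85184
Compute passive force:
Pp = 0.5 * Kp * gamma * H^2
Pp = 0.5 * 3.85184 * 17.0 * 4.9^2
Pp = 786.1 kN/m


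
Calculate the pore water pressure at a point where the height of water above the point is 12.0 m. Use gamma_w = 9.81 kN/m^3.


Using u = gamma_w * h_w
u = 9.81 * 12.0
u = 117.72 kPa


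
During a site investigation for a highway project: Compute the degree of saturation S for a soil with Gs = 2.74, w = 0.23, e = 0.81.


Using S = Gs * w / e
S = 2.74 * 0.23 / 0.81
S = 0.778


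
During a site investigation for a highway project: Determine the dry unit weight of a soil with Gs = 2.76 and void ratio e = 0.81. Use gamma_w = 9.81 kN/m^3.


Using gamma_d = Gs * gamma_w / (1 + e)
gamma_d = 2.76 * 9.81 / (1 + 0.81)
gamma_d = 2.76 * 9.81 / 1.81
gamma_d = 14.959 kN/m^3


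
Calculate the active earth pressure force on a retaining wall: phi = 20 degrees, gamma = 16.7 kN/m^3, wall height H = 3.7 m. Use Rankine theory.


Result: 56.05 kN/m

Derivation:
Compute active earth pressure coefficient:
Ka = tan^2(45 - phi/2) = tan^2(35.0) = 0.490291
Compute active force:
Pa = 0.5 * Ka * gamma * H^2
Pa = 0.5 * 0.490291 * 16.7 * 3.7^2
Pa = 56.05 kN/m


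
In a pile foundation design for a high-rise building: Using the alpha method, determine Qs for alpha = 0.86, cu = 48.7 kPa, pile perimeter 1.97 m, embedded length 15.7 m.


Result: 1295.37 kN

Derivation:
Using Qs = alpha * cu * perimeter * L
Qs = 0.86 * 48.7 * 1.97 * 15.7
Qs = 1295.37 kN


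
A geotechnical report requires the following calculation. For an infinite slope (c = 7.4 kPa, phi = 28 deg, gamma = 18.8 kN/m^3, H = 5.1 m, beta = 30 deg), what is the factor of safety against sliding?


Using Fs = c / (gamma*H*sin(beta)*cos(beta)) + tan(phi)/tan(beta)
Cohesion contribution = 7.4 / (18.8*5.1*sin(30)*cos(30))
Cohesion contribution = 0.178239
Friction contribution = tan(28)/tan(30) = 0.920948
Fs = 0.178239 + 0.920948
Fs = 1.099


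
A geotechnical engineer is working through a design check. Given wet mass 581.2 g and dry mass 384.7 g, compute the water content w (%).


Using w = (m_wet - m_dry) / m_dry * 100
m_wet - m_dry = 581.2 - 384.7 = 196.5 g
w = 196.5 / 384.7 * 100
w = 51.08 %


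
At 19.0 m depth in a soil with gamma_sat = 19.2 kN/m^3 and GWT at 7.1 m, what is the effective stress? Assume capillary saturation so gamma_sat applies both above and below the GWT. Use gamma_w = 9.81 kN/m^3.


Total stress = gamma_sat * depth
sigma = 19.2 * 19.0 = 364.8 kPa
Pore water pressure u = gamma_w * (depth - d_wt)
u = 9.81 * (19.0 - 7.1) = 116.739 kPa
Effective stress = sigma - u
sigma' = 364.8 - 116.739 = 248.06 kPa


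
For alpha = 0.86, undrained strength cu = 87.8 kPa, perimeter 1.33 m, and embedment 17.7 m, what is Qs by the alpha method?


Result: 1777.53 kN

Derivation:
Using Qs = alpha * cu * perimeter * L
Qs = 0.86 * 87.8 * 1.33 * 17.7
Qs = 1777.53 kN


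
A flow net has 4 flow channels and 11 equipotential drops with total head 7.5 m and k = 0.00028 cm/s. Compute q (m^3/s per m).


Result: 7.636e-06 m^3/s per m

Derivation:
Convert k to m/s for unit consistency with H:
k = 0.00028 cm/s = 0.00028 / 100 m/s = 2.8e-06 m/s
Using q = k * H * Nf / Nd
Nf / Nd = 4 / 11 = 0.3636
q = 2.8e-06 * 7.5 * 0.3636
q = 7.636e-06 m^3/s per m


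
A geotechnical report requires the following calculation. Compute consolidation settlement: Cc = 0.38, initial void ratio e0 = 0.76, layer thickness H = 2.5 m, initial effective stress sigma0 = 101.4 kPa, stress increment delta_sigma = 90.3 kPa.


Using Sc = Cc * H / (1 + e0) * log10((sigma0 + delta_sigma) / sigma0)
Stress ratio = (101.4 + 90.3) / 101.4 = 1.89053
log10(1.89053) = 0.276584
Cc * H / (1 + e0) = 0.38 * 2.5 / (1 + 0.76) = 0.539773
Sc = 0.539773 * 0.276584
Sc = 0.1493 m


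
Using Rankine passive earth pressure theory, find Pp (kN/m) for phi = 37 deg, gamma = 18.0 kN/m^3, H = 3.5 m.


Compute passive earth pressure coefficient:
Kp = tan^2(45 + phi/2) = tan^2(63.5) = 4.022791
Compute passive force:
Pp = 0.5 * Kp * gamma * H^2
Pp = 0.5 * 4.022791 * 18.0 * 3.5^2
Pp = 443.51 kN/m


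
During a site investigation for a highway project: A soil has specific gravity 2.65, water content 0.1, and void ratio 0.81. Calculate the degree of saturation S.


Result: 0.3272

Derivation:
Using S = Gs * w / e
S = 2.65 * 0.1 / 0.81
S = 0.3272


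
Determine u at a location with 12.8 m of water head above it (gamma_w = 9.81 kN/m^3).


Using u = gamma_w * h_w
u = 9.81 * 12.8
u = 125.57 kPa


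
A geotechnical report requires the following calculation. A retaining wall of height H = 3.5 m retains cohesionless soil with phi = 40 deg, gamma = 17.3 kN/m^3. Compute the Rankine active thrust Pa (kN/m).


Result: 23.04 kN/m

Derivation:
Compute active earth pressure coefficient:
Ka = tan^2(45 - phi/2) = tan^2(25.0) = 0.217443
Compute active force:
Pa = 0.5 * Ka * gamma * H^2
Pa = 0.5 * 0.217443 * 17.3 * 3.5^2
Pa = 23.04 kN/m


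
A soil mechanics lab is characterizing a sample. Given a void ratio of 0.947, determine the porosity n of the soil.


Using the relation n = e / (1 + e)
n = 0.947 / (1 + 0.947)
n = 0.947 / 1.947
n = 0.4864


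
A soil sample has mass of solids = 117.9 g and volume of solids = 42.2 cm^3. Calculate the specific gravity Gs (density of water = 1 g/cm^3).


Result: 2.794

Derivation:
Using Gs = m_s / (V_s * rho_w)
Since rho_w = 1 g/cm^3:
Gs = 117.9 / 42.2
Gs = 2.794


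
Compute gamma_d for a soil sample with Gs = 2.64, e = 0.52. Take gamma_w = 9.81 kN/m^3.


Using gamma_d = Gs * gamma_w / (1 + e)
gamma_d = 2.64 * 9.81 / (1 + 0.52)
gamma_d = 2.64 * 9.81 / 1.52
gamma_d = 17.038 kN/m^3


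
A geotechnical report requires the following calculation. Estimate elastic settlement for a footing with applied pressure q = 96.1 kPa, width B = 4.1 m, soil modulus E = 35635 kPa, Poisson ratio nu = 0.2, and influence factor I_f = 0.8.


Using Se = q * B * (1 - nu^2) * I_f / E
1 - nu^2 = 1 - 0.2^2 = 0.96
Se = 96.1 * 4.1 * 0.96 * 0.8 / 35635
Se = 0.008492 m
Convert to mm: Se = 0.008492 * 1000 = 8.492 mm


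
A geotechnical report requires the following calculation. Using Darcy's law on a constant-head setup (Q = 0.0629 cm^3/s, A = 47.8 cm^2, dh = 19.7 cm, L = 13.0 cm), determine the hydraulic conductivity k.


Compute hydraulic gradient:
i = dh / L = 19.7 / 13.0 = 1.51538
Then apply Darcy's law:
k = Q / (A * i)
k = 0.0629 / (47.8 * 1.51538)
k = 0.0629 / 72.4354
k = 0.000868 cm/s


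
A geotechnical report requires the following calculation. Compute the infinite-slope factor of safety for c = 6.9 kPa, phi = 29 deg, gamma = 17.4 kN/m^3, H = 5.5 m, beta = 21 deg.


Using Fs = c / (gamma*H*sin(beta)*cos(beta)) + tan(phi)/tan(beta)
Cohesion contribution = 6.9 / (17.4*5.5*sin(21)*cos(21))
Cohesion contribution = 0.215504
Friction contribution = tan(29)/tan(21) = 1.44402
Fs = 0.215504 + 1.44402
Fs = 1.66


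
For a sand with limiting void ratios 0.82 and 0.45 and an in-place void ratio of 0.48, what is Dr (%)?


Using Dr = (e_max - e) / (e_max - e_min) * 100
e_max - e = 0.82 - 0.48 = 0.34
e_max - e_min = 0.82 - 0.45 = 0.37
Dr = 0.34 / 0.37 * 100
Dr = 91.89 %


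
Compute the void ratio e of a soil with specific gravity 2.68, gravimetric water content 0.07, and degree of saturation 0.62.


Result: 0.3026

Derivation:
Using the relation e = Gs * w / S
e = 2.68 * 0.07 / 0.62
e = 0.3026


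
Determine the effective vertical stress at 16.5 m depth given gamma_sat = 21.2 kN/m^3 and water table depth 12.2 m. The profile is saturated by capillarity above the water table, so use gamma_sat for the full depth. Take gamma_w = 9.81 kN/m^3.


Total stress = gamma_sat * depth
sigma = 21.2 * 16.5 = 349.8 kPa
Pore water pressure u = gamma_w * (depth - d_wt)
u = 9.81 * (16.5 - 12.2) = 42.183 kPa
Effective stress = sigma - u
sigma' = 349.8 - 42.183 = 307.62 kPa


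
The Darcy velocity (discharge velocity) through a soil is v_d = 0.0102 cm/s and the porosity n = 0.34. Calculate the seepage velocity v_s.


Using v_s = v_d / n
v_s = 0.0102 / 0.34
v_s = 0.03 cm/s


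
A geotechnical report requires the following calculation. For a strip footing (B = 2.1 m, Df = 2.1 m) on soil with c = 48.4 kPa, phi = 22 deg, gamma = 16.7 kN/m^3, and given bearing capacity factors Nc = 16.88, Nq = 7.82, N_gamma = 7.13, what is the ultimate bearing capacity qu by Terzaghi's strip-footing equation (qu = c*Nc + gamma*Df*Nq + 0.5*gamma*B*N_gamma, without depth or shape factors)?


Compute qu = c*Nc + gamma*Df*Nq + 0.5*gamma*B*N_gamma
Term 1: 48.4 * 16.88 = 816.992
Term 2: 16.7 * 2.1 * 7.82 = 274.2474
Term 3: 0.5 * 16.7 * 2.1 * 7.13 = 125.02455
qu = 816.992 + 274.2474 + 125.02455
qu = 1216.26 kPa


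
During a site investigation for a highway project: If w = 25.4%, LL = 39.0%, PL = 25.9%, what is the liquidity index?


First compute the plasticity index:
PI = LL - PL = 39.0 - 25.9 = 13.1
Then compute the liquidity index:
LI = (w - PL) / PI
LI = (25.4 - 25.9) / 13.1
LI = -0.038


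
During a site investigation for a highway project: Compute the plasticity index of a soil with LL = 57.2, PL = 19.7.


Using PI = LL - PL
PI = 57.2 - 19.7
PI = 37.5


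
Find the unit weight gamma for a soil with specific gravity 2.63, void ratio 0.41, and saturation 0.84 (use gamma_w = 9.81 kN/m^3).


Using gamma = gamma_w * (Gs + S*e) / (1 + e)
Numerator: Gs + S*e = 2.63 + 0.84*0.41 = 2.9744
Denominator: 1 + e = 1 + 0.41 = 1.41
gamma = 9.81 * 2.9744 / 1.41
gamma = 20.694 kN/m^3


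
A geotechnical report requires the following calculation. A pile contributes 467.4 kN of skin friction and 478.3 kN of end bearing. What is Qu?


Using Qu = Qf + Qb
Qu = 467.4 + 478.3
Qu = 945.7 kN


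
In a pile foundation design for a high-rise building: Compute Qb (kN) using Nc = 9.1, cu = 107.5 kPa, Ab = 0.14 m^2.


Result: 136.96 kN

Derivation:
Using Qb = Nc * cu * Ab
Qb = 9.1 * 107.5 * 0.14
Qb = 136.96 kN


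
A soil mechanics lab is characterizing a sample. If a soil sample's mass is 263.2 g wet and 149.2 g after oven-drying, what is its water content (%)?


Using w = (m_wet - m_dry) / m_dry * 100
m_wet - m_dry = 263.2 - 149.2 = 114.0 g
w = 114.0 / 149.2 * 100
w = 76.41 %


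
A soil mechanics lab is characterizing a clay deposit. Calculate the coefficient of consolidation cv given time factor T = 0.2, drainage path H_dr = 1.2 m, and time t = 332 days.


Using cv = T * H_dr^2 / t
H_dr^2 = 1.2^2 = 1.44
cv = 0.2 * 1.44 / 332
cv = 0.00087 m^2/day


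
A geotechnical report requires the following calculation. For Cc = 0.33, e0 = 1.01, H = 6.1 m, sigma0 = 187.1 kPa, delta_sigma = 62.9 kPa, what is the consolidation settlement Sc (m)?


Result: 0.1261 m

Derivation:
Using Sc = Cc * H / (1 + e0) * log10((sigma0 + delta_sigma) / sigma0)
Stress ratio = (187.1 + 62.9) / 187.1 = 1.33618
log10(1.33618) = 0.125866
Cc * H / (1 + e0) = 0.33 * 6.1 / (1 + 1.01) = 1.00149
Sc = 1.00149 * 0.125866
Sc = 0.1261 m


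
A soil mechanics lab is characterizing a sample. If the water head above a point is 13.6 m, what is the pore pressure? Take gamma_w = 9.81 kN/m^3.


Using u = gamma_w * h_w
u = 9.81 * 13.6
u = 133.42 kPa


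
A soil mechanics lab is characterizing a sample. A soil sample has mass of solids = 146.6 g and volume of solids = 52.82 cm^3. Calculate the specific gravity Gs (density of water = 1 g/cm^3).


Using Gs = m_s / (V_s * rho_w)
Since rho_w = 1 g/cm^3:
Gs = 146.6 / 52.82
Gs = 2.775
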